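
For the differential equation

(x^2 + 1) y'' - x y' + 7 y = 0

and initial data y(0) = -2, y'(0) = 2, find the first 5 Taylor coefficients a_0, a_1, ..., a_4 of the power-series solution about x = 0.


Ansatz: y(x) = sum_{n>=0} a_n x^n, so y'(x) = sum_{n>=1} n a_n x^(n-1) and y''(x) = sum_{n>=2} n(n-1) a_n x^(n-2).
Substitute into P(x) y'' + Q(x) y' + R(x) y = 0 with P(x) = x^2 + 1, Q(x) = -x, R(x) = 7, and match powers of x.
Initial conditions: a_0 = -2, a_1 = 2.
Setting the coefficient of each power of x to zero and solving order by order (substituting the coefficients already found):
  x^0: 2 a_2 + 7 a_0 = 0  ->  2 a_2 = -7 a_0 = 14  ->  a_2 = 7
  x^1: 6 a_3 + 6 a_1 = 0  ->  6 a_3 = -6 a_1 = -12  ->  a_3 = -2
  x^2: 12 a_4 + 7 a_2 = 0  ->  12 a_4 = -7 a_2 = -49  ->  a_4 = -49/12
Truncated series: y(x) = -2 + 2 x + 7 x^2 - 2 x^3 - (49/12) x^4 + O(x^5).

a_0 = -2; a_1 = 2; a_2 = 7; a_3 = -2; a_4 = -49/12


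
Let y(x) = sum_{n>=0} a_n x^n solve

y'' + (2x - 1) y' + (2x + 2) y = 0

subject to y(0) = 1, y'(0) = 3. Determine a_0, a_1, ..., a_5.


Ansatz: y(x) = sum_{n>=0} a_n x^n, so y'(x) = sum_{n>=1} n a_n x^(n-1) and y''(x) = sum_{n>=2} n(n-1) a_n x^(n-2).
Substitute into P(x) y'' + Q(x) y' + R(x) y = 0 with P(x) = 1, Q(x) = 2x - 1, R(x) = 2x + 2, and match powers of x.
Initial conditions: a_0 = 1, a_1 = 3.
Setting the coefficient of each power of x to zero and solving order by order (substituting the coefficients already found):
  x^0: 2 a_2 - a_1 + 2 a_0 = 0  ->  2 a_2 = a_1 - 2 a_0 = 1  ->  a_2 = 1/2
  x^1: 6 a_3 - 2 a_2 + 4 a_1 + 2 a_0 = 0  ->  6 a_3 = 2 a_2 - 4 a_1 - 2 a_0 = -13  ->  a_3 = -13/6
  x^2: 12 a_4 - 3 a_3 + 6 a_2 + 2 a_1 = 0  ->  12 a_4 = 3 a_3 - 6 a_2 - 2 a_1 = -31/2  ->  a_4 = -31/24
  x^3: 20 a_5 - 4 a_4 + 8 a_3 + 2 a_2 = 0  ->  20 a_5 = 4 a_4 - 8 a_3 - 2 a_2 = 67/6  ->  a_5 = 67/120
Truncated series: y(x) = 1 + 3 x + (1/2) x^2 - (13/6) x^3 - (31/24) x^4 + (67/120) x^5 + O(x^6).

a_0 = 1; a_1 = 3; a_2 = 1/2; a_3 = -13/6; a_4 = -31/24; a_5 = 67/120


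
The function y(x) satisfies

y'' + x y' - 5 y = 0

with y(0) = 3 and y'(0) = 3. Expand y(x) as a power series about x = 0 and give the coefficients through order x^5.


Ansatz: y(x) = sum_{n>=0} a_n x^n, so y'(x) = sum_{n>=1} n a_n x^(n-1) and y''(x) = sum_{n>=2} n(n-1) a_n x^(n-2).
Substitute into P(x) y'' + Q(x) y' + R(x) y = 0 with P(x) = 1, Q(x) = x, R(x) = -5, and match powers of x.
Initial conditions: a_0 = 3, a_1 = 3.
Setting the coefficient of each power of x to zero and solving order by order (substituting the coefficients already found):
  x^0: 2 a_2 - 5 a_0 = 0  ->  2 a_2 = 5 a_0 = 15  ->  a_2 = 15/2
  x^1: 6 a_3 - 4 a_1 = 0  ->  6 a_3 = 4 a_1 = 12  ->  a_3 = 2
  x^2: 12 a_4 - 3 a_2 = 0  ->  12 a_4 = 3 a_2 = 45/2  ->  a_4 = 15/8
  x^3: 20 a_5 - 2 a_3 = 0  ->  20 a_5 = 2 a_3 = 4  ->  a_5 = 1/5
Truncated series: y(x) = 3 + 3 x + (15/2) x^2 + 2 x^3 + (15/8) x^4 + (1/5) x^5 + O(x^6).

a_0 = 3; a_1 = 3; a_2 = 15/2; a_3 = 2; a_4 = 15/8; a_5 = 1/5


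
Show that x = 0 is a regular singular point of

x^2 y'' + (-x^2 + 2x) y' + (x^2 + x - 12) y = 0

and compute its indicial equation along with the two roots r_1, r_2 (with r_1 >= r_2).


Divide by x^2 to reach normal form y'' + P_1(x) y' + P_2(x) y = 0 with P_1(x) = -1 + 2/x and P_2(x) = 1 + 1/x - 12/x^2.
x = 0 is a singular point because the y'-coefficient -1 + 2/x has a pole at x = 0 and the y-coefficient 1 + 1/x - 12/x^2 has a pole at x = 0.
It is a regular singular point because x P_1(x) = p(x) = 2 - x and x^2 P_2(x) = q(x) = x^2 + x - 12 are polynomials, hence analytic at x = 0.
p(0) = 2,  q(0) = -12.
Indicial equation: r(r-1) + p(0) r + q(0) = 0, i.e. r^2 + (p(0) - 1) r + q(0) = 0, i.e. r^2 + 1 r - 12 = 0.
Discriminant: (1)^2 - 4(-12) = 49, so r = (-1 ± 7)/2.
Solving: r_1 = 3, r_2 = -4.

indicial: r^2 + 1 r - 12 = 0; roots r_1 = 3, r_2 = -4


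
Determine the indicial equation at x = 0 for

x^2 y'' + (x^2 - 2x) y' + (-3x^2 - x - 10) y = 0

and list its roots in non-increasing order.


Divide by x^2 to reach normal form y'' + P_1(x) y' + P_2(x) y = 0 with P_1(x) = 1 - 2/x and P_2(x) = -3 - 1/x - 10/x^2.
x = 0 is a singular point because the y'-coefficient 1 - 2/x has a pole at x = 0 and the y-coefficient -3 - 1/x - 10/x^2 has a pole at x = 0.
It is a regular singular point because x P_1(x) = p(x) = x - 2 and x^2 P_2(x) = q(x) = -3x^2 - x - 10 are polynomials, hence analytic at x = 0.
p(0) = -2,  q(0) = -10.
Indicial equation: r(r-1) + p(0) r + q(0) = 0, i.e. r^2 + (p(0) - 1) r + q(0) = 0, i.e. r^2 - 3 r - 10 = 0.
Discriminant: (-3)^2 - 4(-10) = 49, so r = (3 ± 7)/2.
Solving: r_1 = 5, r_2 = -2.

indicial: r^2 - 3 r - 10 = 0; roots r_1 = 5, r_2 = -2


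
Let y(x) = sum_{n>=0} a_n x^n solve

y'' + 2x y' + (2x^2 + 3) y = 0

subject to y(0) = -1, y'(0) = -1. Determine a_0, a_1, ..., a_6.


Ansatz: y(x) = sum_{n>=0} a_n x^n, so y'(x) = sum_{n>=1} n a_n x^(n-1) and y''(x) = sum_{n>=2} n(n-1) a_n x^(n-2).
Substitute into P(x) y'' + Q(x) y' + R(x) y = 0 with P(x) = 1, Q(x) = 2x, R(x) = 2x^2 + 3, and match powers of x.
Initial conditions: a_0 = -1, a_1 = -1.
Setting the coefficient of each power of x to zero and solving order by order (substituting the coefficients already found):
  x^0: 2 a_2 + 3 a_0 = 0  ->  2 a_2 = -3 a_0 = 3  ->  a_2 = 3/2
  x^1: 6 a_3 + 5 a_1 = 0  ->  6 a_3 = -5 a_1 = 5  ->  a_3 = 5/6
  x^2: 12 a_4 + 7 a_2 + 2 a_0 = 0  ->  12 a_4 = -7 a_2 - 2 a_0 = -17/2  ->  a_4 = -17/24
  x^3: 20 a_5 + 9 a_3 + 2 a_1 = 0  ->  20 a_5 = -9 a_3 - 2 a_1 = -11/2  ->  a_5 = -11/40
  x^4: 30 a_6 + 11 a_4 + 2 a_2 = 0  ->  30 a_6 = -11 a_4 - 2 a_2 = 115/24  ->  a_6 = 23/144
Truncated series: y(x) = -1 - x + (3/2) x^2 + (5/6) x^3 - (17/24) x^4 - (11/40) x^5 + (23/144) x^6 + O(x^7).

a_0 = -1; a_1 = -1; a_2 = 3/2; a_3 = 5/6; a_4 = -17/24; a_5 = -11/40; a_6 = 23/144


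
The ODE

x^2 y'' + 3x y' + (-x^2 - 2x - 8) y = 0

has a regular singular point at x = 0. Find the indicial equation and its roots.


Divide by x^2 to reach normal form y'' + P_1(x) y' + P_2(x) y = 0 with P_1(x) = 3/x and P_2(x) = -1 - 2/x - 8/x^2.
x = 0 is a singular point because the y'-coefficient 3/x has a pole at x = 0 and the y-coefficient -1 - 2/x - 8/x^2 has a pole at x = 0.
It is a regular singular point because x P_1(x) = p(x) = 3 and x^2 P_2(x) = q(x) = -x^2 - 2x - 8 are polynomials, hence analytic at x = 0.
p(0) = 3,  q(0) = -8.
Indicial equation: r(r-1) + p(0) r + q(0) = 0, i.e. r^2 + (p(0) - 1) r + q(0) = 0, i.e. r^2 + 2 r - 8 = 0.
Discriminant: (2)^2 - 4(-8) = 36, so r = (-2 ± 6)/2.
Solving: r_1 = 2, r_2 = -4.

indicial: r^2 + 2 r - 8 = 0; roots r_1 = 2, r_2 = -4


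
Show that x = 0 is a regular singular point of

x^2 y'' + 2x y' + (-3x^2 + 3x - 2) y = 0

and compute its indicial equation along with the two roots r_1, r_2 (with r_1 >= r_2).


Divide by x^2 to reach normal form y'' + P_1(x) y' + P_2(x) y = 0 with P_1(x) = 2/x and P_2(x) = -3 + 3/x - 2/x^2.
x = 0 is a singular point because the y'-coefficient 2/x has a pole at x = 0 and the y-coefficient -3 + 3/x - 2/x^2 has a pole at x = 0.
It is a regular singular point because x P_1(x) = p(x) = 2 and x^2 P_2(x) = q(x) = -3x^2 + 3x - 2 are polynomials, hence analytic at x = 0.
p(0) = 2,  q(0) = -2.
Indicial equation: r(r-1) + p(0) r + q(0) = 0, i.e. r^2 + (p(0) - 1) r + q(0) = 0, i.e. r^2 + 1 r - 2 = 0.
Discriminant: (1)^2 - 4(-2) = 9, so r = (-1 ± 3)/2.
Solving: r_1 = 1, r_2 = -2.

indicial: r^2 + 1 r - 2 = 0; roots r_1 = 1, r_2 = -2


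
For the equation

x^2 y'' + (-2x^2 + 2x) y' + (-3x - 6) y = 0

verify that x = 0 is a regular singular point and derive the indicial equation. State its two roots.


Divide by x^2 to reach normal form y'' + P_1(x) y' + P_2(x) y = 0 with P_1(x) = -2 + 2/x and P_2(x) = -3/x - 6/x^2.
x = 0 is a singular point because the y'-coefficient -2 + 2/x has a pole at x = 0 and the y-coefficient -3/x - 6/x^2 has a pole at x = 0.
It is a regular singular point because x P_1(x) = p(x) = 2 - 2x and x^2 P_2(x) = q(x) = -3x - 6 are polynomials, hence analytic at x = 0.
p(0) = 2,  q(0) = -6.
Indicial equation: r(r-1) + p(0) r + q(0) = 0, i.e. r^2 + (p(0) - 1) r + q(0) = 0, i.e. r^2 + 1 r - 6 = 0.
Discriminant: (1)^2 - 4(-6) = 25, so r = (-1 ± 5)/2.
Solving: r_1 = 2, r_2 = -3.

indicial: r^2 + 1 r - 6 = 0; roots r_1 = 2, r_2 = -3


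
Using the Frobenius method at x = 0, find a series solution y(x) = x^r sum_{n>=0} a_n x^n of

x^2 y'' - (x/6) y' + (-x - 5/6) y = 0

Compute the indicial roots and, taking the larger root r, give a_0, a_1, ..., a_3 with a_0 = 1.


Write in Frobenius form y'' + (p(x)/x) y' + (q(x)/x^2) y = 0:
  p(x) = -1/6,  q(x) = -x - 5/6.
Indicial equation: r(r-1) + (-1/6) r + (-5/6) = 0 -> roots r_1 = 5/3, r_2 = -1/2.
Take r = r_1 = 5/3. Let y(x) = x^r sum_{n>=0} a_n x^n with a_0 = 1.
Substitute y = x^r sum a_n x^n and match x^{r+n}. The recurrence is
  D(n) a_n - 1 a_{n-1} = 0,  where D(n) = (r+n)(r+n-1) + (-1/6)(r+n) + (-5/6).
  a_n = 1 / D(n) * a_{n-1}.
Since the indicial polynomial factors as (r - r_1)(r - r_2), D(n) = (r_1 + n - r_1)(r_1 + n - r_2) = n(n + 13/6).
Evaluating step by step (a_0 = 1):
  n = 1: D(1) = 1(1 + 13/6) = 19/6; numerator = 1(1) = 1; a_1 = (1)/(19/6) = 6/19
  n = 2: D(2) = 2(2 + 13/6) = 25/3; numerator = 1(6/19) = 6/19; a_2 = (6/19)/(25/3) = 18/475
  n = 3: D(3) = 3(3 + 13/6) = 31/2; numerator = 1(18/475) = 18/475; a_3 = (18/475)/(31/2) = 36/14725

r = 5/3; a_0 = 1; a_1 = 6/19; a_2 = 18/475; a_3 = 36/14725


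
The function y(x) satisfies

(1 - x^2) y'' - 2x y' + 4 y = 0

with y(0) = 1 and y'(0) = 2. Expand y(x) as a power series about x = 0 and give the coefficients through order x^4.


Ansatz: y(x) = sum_{n>=0} a_n x^n, so y'(x) = sum_{n>=1} n a_n x^(n-1) and y''(x) = sum_{n>=2} n(n-1) a_n x^(n-2).
Substitute into P(x) y'' + Q(x) y' + R(x) y = 0 with P(x) = 1 - x^2, Q(x) = -2x, R(x) = 4, and match powers of x.
Initial conditions: a_0 = 1, a_1 = 2.
Setting the coefficient of each power of x to zero and solving order by order (substituting the coefficients already found):
  x^0: 2 a_2 + 4 a_0 = 0  ->  2 a_2 = -4 a_0 = -4  ->  a_2 = -2
  x^1: 6 a_3 + 2 a_1 = 0  ->  6 a_3 = -2 a_1 = -4  ->  a_3 = -2/3
  x^2: 12 a_4 - 2 a_2 = 0  ->  12 a_4 = 2 a_2 = -4  ->  a_4 = -1/3
Truncated series: y(x) = 1 + 2 x - 2 x^2 - (2/3) x^3 - (1/3) x^4 + O(x^5).

a_0 = 1; a_1 = 2; a_2 = -2; a_3 = -2/3; a_4 = -1/3


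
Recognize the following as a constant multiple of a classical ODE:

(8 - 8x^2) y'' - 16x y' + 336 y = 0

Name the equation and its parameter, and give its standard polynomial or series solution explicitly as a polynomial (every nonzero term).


All three coefficients share the factor 8; dividing through by 8 gives  (1 - x^2) y'' - 2x y' + 42 y = 0.
This matches the Legendre equation (1 - x^2) y'' - 2x y' + n(n+1) y = 0 (note the -2x y' term) with n(n+1) = 42, so n = 6; the polynomial solution is P_6(x).
With y = sum_k a_k x^k, matching x^k gives (k+2)(k+1) a_{k+2} = [k(k+1) - n(n+1)] a_k = (k - 6)(k + 7) a_k. The right side vanishes at k = 6, so the series with the parity of 6 terminates at degree 6.
Standard normalization (P_n(1) = 1): leading coefficient (2n)!/(2^n (n!)^2) = 479001600/(64*518400) = 231/16, so a_6 = 231/16. Work downward with a_k = (k+1)(k+2) a_{k+2} / ((k - 6)(k + 7)):
  a_4 = (5)(6)(231/16) / ((4 - 6)(4 + 7)) = (3465/8)/(-22) = -315/16
  a_2 = (3)(4)(-315/16) / ((2 - 6)(2 + 7)) = (-945/4)/(-36) = 105/16
  a_0 = (1)(2)(105/16) / ((0 - 6)(0 + 7)) = (105/8)/(-42) = -5/16
Hence P_6(x) = 231 x^6/16 - 315 x^4/16 + 105 x^2/16 - 5/16.

P_6(x); series = 231 x^6/16 - 315 x^4/16 + 105 x^2/16 - 5/16


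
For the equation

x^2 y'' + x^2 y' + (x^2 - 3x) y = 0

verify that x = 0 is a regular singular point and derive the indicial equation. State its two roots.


Divide by x^2 to reach normal form y'' + P_1(x) y' + P_2(x) y = 0 with P_1(x) = 1 and P_2(x) = 1 - 3/x.
x = 0 is a singular point because the y-coefficient 1 - 3/x has a pole at x = 0.
It is a regular singular point because x P_1(x) = p(x) = x and x^2 P_2(x) = q(x) = x^2 - 3x are polynomials, hence analytic at x = 0.
p(0) = 0,  q(0) = 0.
Indicial equation: r(r-1) + p(0) r + q(0) = 0, i.e. r^2 + (p(0) - 1) r + q(0) = 0, i.e. r^2 - 1 r = 0.
Discriminant: (-1)^2 - 4(0) = 1, so r = (1 ± 1)/2.
Solving: r_1 = 1, r_2 = 0.

indicial: r^2 - 1 r = 0; roots r_1 = 1, r_2 = 0


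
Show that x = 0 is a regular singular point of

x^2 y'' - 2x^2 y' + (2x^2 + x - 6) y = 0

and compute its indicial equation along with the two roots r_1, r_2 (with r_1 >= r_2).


Divide by x^2 to reach normal form y'' + P_1(x) y' + P_2(x) y = 0 with P_1(x) = -2 and P_2(x) = 2 + 1/x - 6/x^2.
x = 0 is a singular point because the y-coefficient 2 + 1/x - 6/x^2 has a pole at x = 0.
It is a regular singular point because x P_1(x) = p(x) = -2x and x^2 P_2(x) = q(x) = 2x^2 + x - 6 are polynomials, hence analytic at x = 0.
p(0) = 0,  q(0) = -6.
Indicial equation: r(r-1) + p(0) r + q(0) = 0, i.e. r^2 + (p(0) - 1) r + q(0) = 0, i.e. r^2 - 1 r - 6 = 0.
Discriminant: (-1)^2 - 4(-6) = 25, so r = (1 ± 5)/2.
Solving: r_1 = 3, r_2 = -2.

indicial: r^2 - 1 r - 6 = 0; roots r_1 = 3, r_2 = -2


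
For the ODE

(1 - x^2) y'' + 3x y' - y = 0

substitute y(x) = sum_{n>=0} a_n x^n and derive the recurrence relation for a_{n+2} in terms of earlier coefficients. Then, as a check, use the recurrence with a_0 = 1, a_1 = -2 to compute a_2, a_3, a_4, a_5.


Substitute y = sum_n a_n x^n.
(1 - 1 x^2) y'' contributes (n+2)(n+1) a_{n+2} - n(n-1) a_n at x^n.
3 x y'(x) contributes 3 n a_n at x^n.
-y(x) contributes -1 a_n at x^n.
Matching x^n: (n+2)(n+1) a_{n+2} + (-n(n-1) + 3 n - 1) a_n = 0.
Thus a_{n+2} = (n(n-1) - 3 n + 1) / ((n+1)(n+2)) * a_n.

Check with a_0 = 1, a_1 = -2 (apply the recurrence for n = 0, 1, 2, 3): a_0 = 1, a_1 = -2, a_2 = 1/2, a_3 = 2/3, a_4 = -1/8, a_5 = -1/15.

a_(n+2) = (n(n-1) - 3 n + 1) / ((n+1)(n+2)) * a_n; check: a_0 = 1, a_1 = -2, a_2 = 1/2, a_3 = 2/3, a_4 = -1/8, a_5 = -1/15


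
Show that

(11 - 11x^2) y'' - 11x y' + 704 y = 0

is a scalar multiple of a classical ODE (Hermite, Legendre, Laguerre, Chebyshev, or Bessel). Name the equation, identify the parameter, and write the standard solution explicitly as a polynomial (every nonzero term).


All three coefficients share the factor 11; dividing through by 11 gives  (1 - x^2) y'' - x y' + 64 y = 0.
This matches the Chebyshev equation (1 - x^2) y'' - x y' + n^2 y = 0 (note the -x y' term, not -2x y') with n^2 = 64, so n = 8; the polynomial solution is T_8(x).
With y = sum_k a_k x^k, matching x^k gives (k+2)(k+1) a_{k+2} = (k^2 - n^2) a_k = (k - 8)(k + 8) a_k. The right side vanishes at k = 8, so the series with the parity of 8 terminates at degree 8.
Standard normalization: leading coefficient of T_n is 2^(n-1), so a_8 = 2^7 = 128. Work downward with a_k = (k+1)(k+2) a_{k+2} / ((k - 8)(k + 8)):
  a_6 = (7)(8)(128) / ((6 - 8)(6 + 8)) = 7168/(-28) = -256
  a_4 = (5)(6)(-256) / ((4 - 8)(4 + 8)) = -7680/(-48) = 160
  a_2 = (3)(4)(160) / ((2 - 8)(2 + 8)) = 1920/(-60) = -32
  a_0 = (1)(2)(-32) / ((0 - 8)(0 + 8)) = -64/(-64) = 1
Hence T_8(x) = 128 x^8 - 256 x^6 + 160 x^4 - 32 x^2 + 1.

T_8(x); series = 128 x^8 - 256 x^6 + 160 x^4 - 32 x^2 + 1


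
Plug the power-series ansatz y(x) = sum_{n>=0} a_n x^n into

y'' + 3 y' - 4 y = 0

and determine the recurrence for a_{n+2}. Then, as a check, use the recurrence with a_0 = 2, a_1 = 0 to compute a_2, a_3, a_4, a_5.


Substitute y = sum_n a_n x^n.
y''(x) has coefficient (n+2)(n+1) a_{n+2} at x^n;
3 y'(x) has coefficient 3 (n+1) a_{n+1} at x^n;
-4 y(x) has coefficient -4 a_n at x^n.
Matching x^n: (n+2)(n+1) a_{n+2} + 3 (n+1) a_{n+1} - 4 a_n = 0.
Thus a_{n+2} = [-3 (n+1) a_{n+1} + 4 a_n] / ((n+1)(n+2)).

Check with a_0 = 2, a_1 = 0 (apply the recurrence for n = 0, 1, 2, 3): a_0 = 2, a_1 = 0, a_2 = 4, a_3 = -4, a_4 = 13/3, a_5 = -17/5.

a_(n+2) = [-3 (n+1) a_(n+1) + 4 a_n] / ((n+1)(n+2)); check: a_0 = 2, a_1 = 0, a_2 = 4, a_3 = -4, a_4 = 13/3, a_5 = -17/5


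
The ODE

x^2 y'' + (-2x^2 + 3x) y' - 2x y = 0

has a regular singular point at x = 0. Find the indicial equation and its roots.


Divide by x^2 to reach normal form y'' + P_1(x) y' + P_2(x) y = 0 with P_1(x) = -2 + 3/x and P_2(x) = -2/x.
x = 0 is a singular point because the y'-coefficient -2 + 3/x has a pole at x = 0 and the y-coefficient -2/x has a pole at x = 0.
It is a regular singular point because x P_1(x) = p(x) = 3 - 2x and x^2 P_2(x) = q(x) = -2x are polynomials, hence analytic at x = 0.
p(0) = 3,  q(0) = 0.
Indicial equation: r(r-1) + p(0) r + q(0) = 0, i.e. r^2 + (p(0) - 1) r + q(0) = 0, i.e. r^2 + 2 r = 0.
Discriminant: (2)^2 - 4(0) = 4, so r = (-2 ± 2)/2.
Solving: r_1 = 0, r_2 = -2.

indicial: r^2 + 2 r = 0; roots r_1 = 0, r_2 = -2


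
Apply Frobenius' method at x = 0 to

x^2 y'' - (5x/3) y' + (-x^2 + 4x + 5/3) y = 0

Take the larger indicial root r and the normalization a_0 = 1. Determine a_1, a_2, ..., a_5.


Write in Frobenius form y'' + (p(x)/x) y' + (q(x)/x^2) y = 0:
  p(x) = -5/3,  q(x) = -x^2 + 4x + 5/3.
Indicial equation: r(r-1) + (-5/3) r + (5/3) = 0 -> roots r_1 = 5/3, r_2 = 1.
Take r = r_1 = 5/3. Let y(x) = x^r sum_{n>=0} a_n x^n with a_0 = 1.
Substitute y = x^r sum a_n x^n and match x^{r+n}. The recurrence is
  D(n) a_n + 4 a_{n-1} - 1 a_{n-2} = 0,  where D(n) = (r+n)(r+n-1) + (-5/3)(r+n) + (5/3).
  a_n = [-4 a_{n-1} + 1 a_{n-2}] / D(n).
Since the indicial polynomial factors as (r - r_1)(r - r_2), D(n) = (r_1 + n - r_1)(r_1 + n - r_2) = n(n + 2/3).
Evaluating step by step (a_0 = 1):
  n = 1: D(1) = 1(1 + 2/3) = 5/3; numerator = -4(1) = -4; a_1 = (-4)/(5/3) = -12/5
  n = 2: D(2) = 2(2 + 2/3) = 16/3; numerator = -4(-12/5) + 1(1) = 53/5; a_2 = (53/5)/(16/3) = 159/80
  n = 3: D(3) = 3(3 + 2/3) = 11; numerator = -4(159/80) + 1(-12/5) = -207/20; a_3 = (-207/20)/(11) = -207/220
  n = 4: D(4) = 4(4 + 2/3) = 56/3; numerator = -4(-207/220) + 1(159/80) = 5061/880; a_4 = (5061/880)/(56/3) = 2169/7040
  n = 5: D(5) = 5(5 + 2/3) = 85/3; numerator = -4(2169/7040) + 1(-207/220) = -765/352; a_5 = (-765/352)/(85/3) = -27/352

r = 5/3; a_0 = 1; a_1 = -12/5; a_2 = 159/80; a_3 = -207/220; a_4 = 2169/7040; a_5 = -27/352


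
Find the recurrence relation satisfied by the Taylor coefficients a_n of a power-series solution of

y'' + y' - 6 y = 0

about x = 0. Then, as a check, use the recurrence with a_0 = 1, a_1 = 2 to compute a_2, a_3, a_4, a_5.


Substitute y = sum_n a_n x^n.
y''(x) has coefficient (n+2)(n+1) a_{n+2} at x^n;
y'(x) has coefficient (n+1) a_{n+1} at x^n;
-6 y(x) has coefficient -6 a_n at x^n.
Matching x^n: (n+2)(n+1) a_{n+2} + (n+1) a_{n+1} - 6 a_n = 0.
Thus a_{n+2} = [-(n+1) a_{n+1} + 6 a_n] / ((n+1)(n+2)).

Check with a_0 = 1, a_1 = 2 (apply the recurrence for n = 0, 1, 2, 3): a_0 = 1, a_1 = 2, a_2 = 2, a_3 = 4/3, a_4 = 2/3, a_5 = 4/15.

a_(n+2) = [-(n+1) a_(n+1) + 6 a_n] / ((n+1)(n+2)); check: a_0 = 1, a_1 = 2, a_2 = 2, a_3 = 4/3, a_4 = 2/3, a_5 = 4/15


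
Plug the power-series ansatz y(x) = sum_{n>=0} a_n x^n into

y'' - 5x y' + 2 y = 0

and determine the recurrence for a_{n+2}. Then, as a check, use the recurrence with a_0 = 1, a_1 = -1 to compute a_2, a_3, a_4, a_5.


Substitute y = sum_n a_n x^n.
y''(x) has coefficient (n+2)(n+1) a_{n+2} at x^n;
-5 x y'(x) has coefficient -5 n a_n at x^n (shift);
2 y(x) has coefficient 2 a_n at x^n.
Matching x^n: (n+2)(n+1) a_{n+2} + (-5n + 2) a_n = 0.
Thus a_{n+2} = (5n - 2) / ((n+1)(n+2)) * a_n.

Check with a_0 = 1, a_1 = -1 (apply the recurrence for n = 0, 1, 2, 3): a_0 = 1, a_1 = -1, a_2 = -1, a_3 = -1/2, a_4 = -2/3, a_5 = -13/40.

a_(n+2) = (5n - 2) / ((n+1)(n+2)) * a_n; check: a_0 = 1, a_1 = -1, a_2 = -1, a_3 = -1/2, a_4 = -2/3, a_5 = -13/40


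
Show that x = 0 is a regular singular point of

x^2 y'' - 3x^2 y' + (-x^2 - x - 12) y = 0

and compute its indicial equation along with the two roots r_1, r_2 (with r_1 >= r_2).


Divide by x^2 to reach normal form y'' + P_1(x) y' + P_2(x) y = 0 with P_1(x) = -3 and P_2(x) = -1 - 1/x - 12/x^2.
x = 0 is a singular point because the y-coefficient -1 - 1/x - 12/x^2 has a pole at x = 0.
It is a regular singular point because x P_1(x) = p(x) = -3x and x^2 P_2(x) = q(x) = -x^2 - x - 12 are polynomials, hence analytic at x = 0.
p(0) = 0,  q(0) = -12.
Indicial equation: r(r-1) + p(0) r + q(0) = 0, i.e. r^2 + (p(0) - 1) r + q(0) = 0, i.e. r^2 - 1 r - 12 = 0.
Discriminant: (-1)^2 - 4(-12) = 49, so r = (1 ± 7)/2.
Solving: r_1 = 4, r_2 = -3.

indicial: r^2 - 1 r - 12 = 0; roots r_1 = 4, r_2 = -3


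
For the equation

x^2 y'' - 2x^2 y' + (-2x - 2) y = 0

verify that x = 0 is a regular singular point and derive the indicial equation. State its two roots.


Divide by x^2 to reach normal form y'' + P_1(x) y' + P_2(x) y = 0 with P_1(x) = -2 and P_2(x) = -2/x - 2/x^2.
x = 0 is a singular point because the y-coefficient -2/x - 2/x^2 has a pole at x = 0.
It is a regular singular point because x P_1(x) = p(x) = -2x and x^2 P_2(x) = q(x) = -2x - 2 are polynomials, hence analytic at x = 0.
p(0) = 0,  q(0) = -2.
Indicial equation: r(r-1) + p(0) r + q(0) = 0, i.e. r^2 + (p(0) - 1) r + q(0) = 0, i.e. r^2 - 1 r - 2 = 0.
Discriminant: (-1)^2 - 4(-2) = 9, so r = (1 ± 3)/2.
Solving: r_1 = 2, r_2 = -1.

indicial: r^2 - 1 r - 2 = 0; roots r_1 = 2, r_2 = -1


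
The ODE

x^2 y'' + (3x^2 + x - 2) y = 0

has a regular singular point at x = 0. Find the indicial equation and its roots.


Divide by x^2 to reach normal form y'' + P_1(x) y' + P_2(x) y = 0 with P_1(x) = 0 and P_2(x) = 3 + 1/x - 2/x^2.
x = 0 is a singular point because the y-coefficient 3 + 1/x - 2/x^2 has a pole at x = 0.
It is a regular singular point because x P_1(x) = p(x) = 0 and x^2 P_2(x) = q(x) = 3x^2 + x - 2 are polynomials, hence analytic at x = 0.
p(0) = 0,  q(0) = -2.
Indicial equation: r(r-1) + p(0) r + q(0) = 0, i.e. r^2 + (p(0) - 1) r + q(0) = 0, i.e. r^2 - 1 r - 2 = 0.
Discriminant: (-1)^2 - 4(-2) = 9, so r = (1 ± 3)/2.
Solving: r_1 = 2, r_2 = -1.

indicial: r^2 - 1 r - 2 = 0; roots r_1 = 2, r_2 = -1


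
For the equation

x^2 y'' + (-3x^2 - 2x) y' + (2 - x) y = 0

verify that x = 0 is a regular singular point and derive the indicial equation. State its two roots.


Divide by x^2 to reach normal form y'' + P_1(x) y' + P_2(x) y = 0 with P_1(x) = -3 - 2/x and P_2(x) = -1/x + 2/x^2.
x = 0 is a singular point because the y'-coefficient -3 - 2/x has a pole at x = 0 and the y-coefficient -1/x + 2/x^2 has a pole at x = 0.
It is a regular singular point because x P_1(x) = p(x) = -3x - 2 and x^2 P_2(x) = q(x) = 2 - x are polynomials, hence analytic at x = 0.
p(0) = -2,  q(0) = 2.
Indicial equation: r(r-1) + p(0) r + q(0) = 0, i.e. r^2 + (p(0) - 1) r + q(0) = 0, i.e. r^2 - 3 r + 2 = 0.
Discriminant: (-3)^2 - 4(2) = 1, so r = (3 ± 1)/2.
Solving: r_1 = 2, r_2 = 1.

indicial: r^2 - 3 r + 2 = 0; roots r_1 = 2, r_2 = 1


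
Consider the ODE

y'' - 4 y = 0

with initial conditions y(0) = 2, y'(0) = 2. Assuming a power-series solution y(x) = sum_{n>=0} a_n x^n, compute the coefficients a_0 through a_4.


Ansatz: y(x) = sum_{n>=0} a_n x^n, so y'(x) = sum_{n>=1} n a_n x^(n-1) and y''(x) = sum_{n>=2} n(n-1) a_n x^(n-2).
Substitute into P(x) y'' + Q(x) y' + R(x) y = 0 with P(x) = 1, Q(x) = 0, R(x) = -4, and match powers of x.
Initial conditions: a_0 = 2, a_1 = 2.
Setting the coefficient of each power of x to zero and solving order by order (substituting the coefficients already found):
  x^0: 2 a_2 - 4 a_0 = 0  ->  2 a_2 = 4 a_0 = 8  ->  a_2 = 4
  x^1: 6 a_3 - 4 a_1 = 0  ->  6 a_3 = 4 a_1 = 8  ->  a_3 = 4/3
  x^2: 12 a_4 - 4 a_2 = 0  ->  12 a_4 = 4 a_2 = 16  ->  a_4 = 4/3
Truncated series: y(x) = 2 + 2 x + 4 x^2 + (4/3) x^3 + (4/3) x^4 + O(x^5).

a_0 = 2; a_1 = 2; a_2 = 4; a_3 = 4/3; a_4 = 4/3


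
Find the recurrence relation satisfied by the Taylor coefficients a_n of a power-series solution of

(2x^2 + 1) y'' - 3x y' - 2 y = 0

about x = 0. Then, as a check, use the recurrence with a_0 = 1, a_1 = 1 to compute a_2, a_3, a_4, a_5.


Substitute y = sum_n a_n x^n.
(1 + 2 x^2) y'' contributes (n+2)(n+1) a_{n+2} + 2 n(n-1) a_n at x^n.
-3 x y'(x) contributes -3 n a_n at x^n.
-2 y(x) contributes -2 a_n at x^n.
Matching x^n: (n+2)(n+1) a_{n+2} + (2 n(n-1) - 3 n - 2) a_n = 0.
Thus a_{n+2} = (-2 n(n-1) + 3 n + 2) / ((n+1)(n+2)) * a_n.

Check with a_0 = 1, a_1 = 1 (apply the recurrence for n = 0, 1, 2, 3): a_0 = 1, a_1 = 1, a_2 = 1, a_3 = 5/6, a_4 = 1/3, a_5 = -1/24.

a_(n+2) = (-2 n(n-1) + 3 n + 2) / ((n+1)(n+2)) * a_n; check: a_0 = 1, a_1 = 1, a_2 = 1, a_3 = 5/6, a_4 = 1/3, a_5 = -1/24


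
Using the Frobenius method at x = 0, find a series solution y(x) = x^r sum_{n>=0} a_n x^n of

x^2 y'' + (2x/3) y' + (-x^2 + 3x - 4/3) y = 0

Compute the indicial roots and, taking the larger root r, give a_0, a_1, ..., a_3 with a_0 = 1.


Write in Frobenius form y'' + (p(x)/x) y' + (q(x)/x^2) y = 0:
  p(x) = 2/3,  q(x) = -x^2 + 3x - 4/3.
Indicial equation: r(r-1) + (2/3) r + (-4/3) = 0 -> roots r_1 = 4/3, r_2 = -1.
Take r = r_1 = 4/3. Let y(x) = x^r sum_{n>=0} a_n x^n with a_0 = 1.
Substitute y = x^r sum a_n x^n and match x^{r+n}. The recurrence is
  D(n) a_n + 3 a_{n-1} - 1 a_{n-2} = 0,  where D(n) = (r+n)(r+n-1) + (2/3)(r+n) + (-4/3).
  a_n = [-3 a_{n-1} + 1 a_{n-2}] / D(n).
Since the indicial polynomial factors as (r - r_1)(r - r_2), D(n) = (r_1 + n - r_1)(r_1 + n - r_2) = n(n + 7/3).
Evaluating step by step (a_0 = 1):
  n = 1: D(1) = 1(1 + 7/3) = 10/3; numerator = -3(1) = -3; a_1 = (-3)/(10/3) = -9/10
  n = 2: D(2) = 2(2 + 7/3) = 26/3; numerator = -3(-9/10) + 1(1) = 37/10; a_2 = (37/10)/(26/3) = 111/260
  n = 3: D(3) = 3(3 + 7/3) = 16; numerator = -3(111/260) + 1(-9/10) = -567/260; a_3 = (-567/260)/(16) = -567/4160

r = 4/3; a_0 = 1; a_1 = -9/10; a_2 = 111/260; a_3 = -567/4160


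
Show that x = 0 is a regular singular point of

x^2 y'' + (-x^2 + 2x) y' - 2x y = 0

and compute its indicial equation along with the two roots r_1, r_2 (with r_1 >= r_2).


Divide by x^2 to reach normal form y'' + P_1(x) y' + P_2(x) y = 0 with P_1(x) = -1 + 2/x and P_2(x) = -2/x.
x = 0 is a singular point because the y'-coefficient -1 + 2/x has a pole at x = 0 and the y-coefficient -2/x has a pole at x = 0.
It is a regular singular point because x P_1(x) = p(x) = 2 - x and x^2 P_2(x) = q(x) = -2x are polynomials, hence analytic at x = 0.
p(0) = 2,  q(0) = 0.
Indicial equation: r(r-1) + p(0) r + q(0) = 0, i.e. r^2 + (p(0) - 1) r + q(0) = 0, i.e. r^2 + 1 r = 0.
Discriminant: (1)^2 - 4(0) = 1, so r = (-1 ± 1)/2.
Solving: r_1 = 0, r_2 = -1.

indicial: r^2 + 1 r = 0; roots r_1 = 0, r_2 = -1


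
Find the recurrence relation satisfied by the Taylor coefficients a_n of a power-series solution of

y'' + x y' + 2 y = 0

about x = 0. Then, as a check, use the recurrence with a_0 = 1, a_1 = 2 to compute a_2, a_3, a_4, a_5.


Substitute y = sum_n a_n x^n.
y''(x) has coefficient (n+2)(n+1) a_{n+2} at x^n;
x y'(x) has coefficient n a_n at x^n (shift);
2 y(x) has coefficient 2 a_n at x^n.
Matching x^n: (n+2)(n+1) a_{n+2} + (n + 2) a_n = 0.
Thus a_{n+2} = (-n - 2) / ((n+1)(n+2)) * a_n.

Check with a_0 = 1, a_1 = 2 (apply the recurrence for n = 0, 1, 2, 3): a_0 = 1, a_1 = 2, a_2 = -1, a_3 = -1, a_4 = 1/3, a_5 = 1/4.

a_(n+2) = (-n - 2) / ((n+1)(n+2)) * a_n; check: a_0 = 1, a_1 = 2, a_2 = -1, a_3 = -1, a_4 = 1/3, a_5 = 1/4


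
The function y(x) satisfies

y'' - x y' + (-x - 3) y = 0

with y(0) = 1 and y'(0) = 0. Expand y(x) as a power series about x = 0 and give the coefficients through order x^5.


Ansatz: y(x) = sum_{n>=0} a_n x^n, so y'(x) = sum_{n>=1} n a_n x^(n-1) and y''(x) = sum_{n>=2} n(n-1) a_n x^(n-2).
Substitute into P(x) y'' + Q(x) y' + R(x) y = 0 with P(x) = 1, Q(x) = -x, R(x) = -x - 3, and match powers of x.
Initial conditions: a_0 = 1, a_1 = 0.
Setting the coefficient of each power of x to zero and solving order by order (substituting the coefficients already found):
  x^0: 2 a_2 - 3 a_0 = 0  ->  2 a_2 = 3 a_0 = 3  ->  a_2 = 3/2
  x^1: 6 a_3 - 4 a_1 - a_0 = 0  ->  6 a_3 = 4 a_1 + a_0 = 1  ->  a_3 = 1/6
  x^2: 12 a_4 - 5 a_2 - a_1 = 0  ->  12 a_4 = 5 a_2 + a_1 = 15/2  ->  a_4 = 5/8
  x^3: 20 a_5 - 6 a_3 - a_2 = 0  ->  20 a_5 = 6 a_3 + a_2 = 5/2  ->  a_5 = 1/8
Truncated series: y(x) = 1 + (3/2) x^2 + (1/6) x^3 + (5/8) x^4 + (1/8) x^5 + O(x^6).

a_0 = 1; a_1 = 0; a_2 = 3/2; a_3 = 1/6; a_4 = 5/8; a_5 = 1/8


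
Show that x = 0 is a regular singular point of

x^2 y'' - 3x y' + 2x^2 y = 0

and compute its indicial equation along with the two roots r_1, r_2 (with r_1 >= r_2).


Divide by x^2 to reach normal form y'' + P_1(x) y' + P_2(x) y = 0 with P_1(x) = -3/x and P_2(x) = 2.
x = 0 is a singular point because the y'-coefficient -3/x has a pole at x = 0.
It is a regular singular point because x P_1(x) = p(x) = -3 and x^2 P_2(x) = q(x) = 2x^2 are polynomials, hence analytic at x = 0.
p(0) = -3,  q(0) = 0.
Indicial equation: r(r-1) + p(0) r + q(0) = 0, i.e. r^2 + (p(0) - 1) r + q(0) = 0, i.e. r^2 - 4 r = 0.
Discriminant: (-4)^2 - 4(0) = 16, so r = (4 ± 4)/2.
Solving: r_1 = 4, r_2 = 0.

indicial: r^2 - 4 r = 0; roots r_1 = 4, r_2 = 0


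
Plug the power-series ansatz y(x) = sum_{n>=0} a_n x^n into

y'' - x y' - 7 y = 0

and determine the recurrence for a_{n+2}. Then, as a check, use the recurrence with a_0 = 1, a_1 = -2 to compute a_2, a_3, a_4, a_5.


Substitute y = sum_n a_n x^n.
y''(x) has coefficient (n+2)(n+1) a_{n+2} at x^n;
-x y'(x) has coefficient -n a_n at x^n (shift);
-7 y(x) has coefficient -7 a_n at x^n.
Matching x^n: (n+2)(n+1) a_{n+2} + (-n - 7) a_n = 0.
Thus a_{n+2} = (n + 7) / ((n+1)(n+2)) * a_n.

Check with a_0 = 1, a_1 = -2 (apply the recurrence for n = 0, 1, 2, 3): a_0 = 1, a_1 = -2, a_2 = 7/2, a_3 = -8/3, a_4 = 21/8, a_5 = -4/3.

a_(n+2) = (n + 7) / ((n+1)(n+2)) * a_n; check: a_0 = 1, a_1 = -2, a_2 = 7/2, a_3 = -8/3, a_4 = 21/8, a_5 = -4/3


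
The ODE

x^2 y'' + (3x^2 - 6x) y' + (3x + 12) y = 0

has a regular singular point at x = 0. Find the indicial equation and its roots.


Divide by x^2 to reach normal form y'' + P_1(x) y' + P_2(x) y = 0 with P_1(x) = 3 - 6/x and P_2(x) = 3/x + 12/x^2.
x = 0 is a singular point because the y'-coefficient 3 - 6/x has a pole at x = 0 and the y-coefficient 3/x + 12/x^2 has a pole at x = 0.
It is a regular singular point because x P_1(x) = p(x) = 3x - 6 and x^2 P_2(x) = q(x) = 3x + 12 are polynomials, hence analytic at x = 0.
p(0) = -6,  q(0) = 12.
Indicial equation: r(r-1) + p(0) r + q(0) = 0, i.e. r^2 + (p(0) - 1) r + q(0) = 0, i.e. r^2 - 7 r + 12 = 0.
Discriminant: (-7)^2 - 4(12) = 1, so r = (7 ± 1)/2.
Solving: r_1 = 4, r_2 = 3.

indicial: r^2 - 7 r + 12 = 0; roots r_1 = 4, r_2 = 3


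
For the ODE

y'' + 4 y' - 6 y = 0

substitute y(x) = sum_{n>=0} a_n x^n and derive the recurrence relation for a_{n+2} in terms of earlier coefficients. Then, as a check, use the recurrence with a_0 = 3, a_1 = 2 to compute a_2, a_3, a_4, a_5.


Substitute y = sum_n a_n x^n.
y''(x) has coefficient (n+2)(n+1) a_{n+2} at x^n;
4 y'(x) has coefficient 4 (n+1) a_{n+1} at x^n;
-6 y(x) has coefficient -6 a_n at x^n.
Matching x^n: (n+2)(n+1) a_{n+2} + 4 (n+1) a_{n+1} - 6 a_n = 0.
Thus a_{n+2} = [-4 (n+1) a_{n+1} + 6 a_n] / ((n+1)(n+2)).

Check with a_0 = 3, a_1 = 2 (apply the recurrence for n = 0, 1, 2, 3): a_0 = 3, a_1 = 2, a_2 = 5, a_3 = -14/3, a_4 = 43/6, a_5 = -107/15.

a_(n+2) = [-4 (n+1) a_(n+1) + 6 a_n] / ((n+1)(n+2)); check: a_0 = 3, a_1 = 2, a_2 = 5, a_3 = -14/3, a_4 = 43/6, a_5 = -107/15


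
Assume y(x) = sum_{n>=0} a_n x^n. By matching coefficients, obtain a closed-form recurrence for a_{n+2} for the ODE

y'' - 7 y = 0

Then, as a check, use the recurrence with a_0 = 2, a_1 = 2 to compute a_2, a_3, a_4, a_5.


Substitute y = sum_n a_n x^n into y'' + (const) y = 0.
y''(x) = sum_{n>=0} (n+2)(n+1) a_{n+2} x^n.
The ODE becomes sum_n [(n+2)(n+1) a_{n+2} - 7 a_n] x^n = 0.
Setting each coefficient to zero gives the recurrence:
  (n+2)(n+1) a_{n+2} - 7 a_n = 0,
  a_{n+2} = 7 / ((n+1)(n+2)) a_n.

Check with a_0 = 2, a_1 = 2 (apply the recurrence for n = 0, 1, 2, 3): a_0 = 2, a_1 = 2, a_2 = 7, a_3 = 7/3, a_4 = 49/12, a_5 = 49/60.

a_{n+2} = 7/((n+1)(n+2)) * a_n; check: a_0 = 2, a_1 = 2, a_2 = 7, a_3 = 7/3, a_4 = 49/12, a_5 = 49/60


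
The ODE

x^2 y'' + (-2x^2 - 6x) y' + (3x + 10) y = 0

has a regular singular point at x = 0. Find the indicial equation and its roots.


Divide by x^2 to reach normal form y'' + P_1(x) y' + P_2(x) y = 0 with P_1(x) = -2 - 6/x and P_2(x) = 3/x + 10/x^2.
x = 0 is a singular point because the y'-coefficient -2 - 6/x has a pole at x = 0 and the y-coefficient 3/x + 10/x^2 has a pole at x = 0.
It is a regular singular point because x P_1(x) = p(x) = -2x - 6 and x^2 P_2(x) = q(x) = 3x + 10 are polynomials, hence analytic at x = 0.
p(0) = -6,  q(0) = 10.
Indicial equation: r(r-1) + p(0) r + q(0) = 0, i.e. r^2 + (p(0) - 1) r + q(0) = 0, i.e. r^2 - 7 r + 10 = 0.
Discriminant: (-7)^2 - 4(10) = 9, so r = (7 ± 3)/2.
Solving: r_1 = 5, r_2 = 2.

indicial: r^2 - 7 r + 10 = 0; roots r_1 = 5, r_2 = 2


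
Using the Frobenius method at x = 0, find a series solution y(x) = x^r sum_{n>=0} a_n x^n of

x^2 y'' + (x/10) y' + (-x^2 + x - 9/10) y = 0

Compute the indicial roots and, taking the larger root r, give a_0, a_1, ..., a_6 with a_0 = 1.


Write in Frobenius form y'' + (p(x)/x) y' + (q(x)/x^2) y = 0:
  p(x) = 1/10,  q(x) = -x^2 + x - 9/10.
Indicial equation: r(r-1) + (1/10) r + (-9/10) = 0 -> roots r_1 = 3/2, r_2 = -3/5.
Take r = r_1 = 3/2. Let y(x) = x^r sum_{n>=0} a_n x^n with a_0 = 1.
Substitute y = x^r sum a_n x^n and match x^{r+n}. The recurrence is
  D(n) a_n + 1 a_{n-1} - 1 a_{n-2} = 0,  where D(n) = (r+n)(r+n-1) + (1/10)(r+n) + (-9/10).
  a_n = [-1 a_{n-1} + 1 a_{n-2}] / D(n).
Since the indicial polynomial factors as (r - r_1)(r - r_2), D(n) = (r_1 + n - r_1)(r_1 + n - r_2) = n(n + 21/10).
Evaluating step by step (a_0 = 1):
  n = 1: D(1) = 1(1 + 21/10) = 31/10; numerator = -1(1) = -1; a_1 = (-1)/(31/10) = -10/31
  n = 2: D(2) = 2(2 + 21/10) = 41/5; numerator = -1(-10/31) + 1(1) = 41/31; a_2 = (41/31)/(41/5) = 5/31
  n = 3: D(3) = 3(3 + 21/10) = 153/10; numerator = -1(5/31) + 1(-10/31) = -15/31; a_3 = (-15/31)/(153/10) = -50/1581
  n = 4: D(4) = 4(4 + 21/10) = 122/5; numerator = -1(-50/1581) + 1(5/31) = 305/1581; a_4 = (305/1581)/(122/5) = 25/3162
  n = 5: D(5) = 5(5 + 21/10) = 71/2; numerator = -1(25/3162) + 1(-50/1581) = -125/3162; a_5 = (-125/3162)/(71/2) = -125/112251
  n = 6: D(6) = 6(6 + 21/10) = 243/5; numerator = -1(-125/112251) + 1(25/3162) = 675/74834; a_6 = (675/74834)/(243/5) = 125/673506

r = 3/2; a_0 = 1; a_1 = -10/31; a_2 = 5/31; a_3 = -50/1581; a_4 = 25/3162; a_5 = -125/112251; a_6 = 125/673506


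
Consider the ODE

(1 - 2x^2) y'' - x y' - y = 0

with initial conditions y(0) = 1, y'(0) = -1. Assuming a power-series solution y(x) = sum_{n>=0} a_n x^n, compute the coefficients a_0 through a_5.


Ansatz: y(x) = sum_{n>=0} a_n x^n, so y'(x) = sum_{n>=1} n a_n x^(n-1) and y''(x) = sum_{n>=2} n(n-1) a_n x^(n-2).
Substitute into P(x) y'' + Q(x) y' + R(x) y = 0 with P(x) = 1 - 2x^2, Q(x) = -x, R(x) = -1, and match powers of x.
Initial conditions: a_0 = 1, a_1 = -1.
Setting the coefficient of each power of x to zero and solving order by order (substituting the coefficients already found):
  x^0: 2 a_2 - a_0 = 0  ->  2 a_2 = a_0 = 1  ->  a_2 = 1/2
  x^1: 6 a_3 - 2 a_1 = 0  ->  6 a_3 = 2 a_1 = -2  ->  a_3 = -1/3
  x^2: 12 a_4 - 7 a_2 = 0  ->  12 a_4 = 7 a_2 = 7/2  ->  a_4 = 7/24
  x^3: 20 a_5 - 16 a_3 = 0  ->  20 a_5 = 16 a_3 = -16/3  ->  a_5 = -4/15
Truncated series: y(x) = 1 - x + (1/2) x^2 - (1/3) x^3 + (7/24) x^4 - (4/15) x^5 + O(x^6).

a_0 = 1; a_1 = -1; a_2 = 1/2; a_3 = -1/3; a_4 = 7/24; a_5 = -4/15


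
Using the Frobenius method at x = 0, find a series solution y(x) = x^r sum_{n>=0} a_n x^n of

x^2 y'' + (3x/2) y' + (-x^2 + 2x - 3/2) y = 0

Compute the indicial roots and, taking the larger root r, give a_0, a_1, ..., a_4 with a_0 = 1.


Write in Frobenius form y'' + (p(x)/x) y' + (q(x)/x^2) y = 0:
  p(x) = 3/2,  q(x) = -x^2 + 2x - 3/2.
Indicial equation: r(r-1) + (3/2) r + (-3/2) = 0 -> roots r_1 = 1, r_2 = -3/2.
Take r = r_1 = 1. Let y(x) = x^r sum_{n>=0} a_n x^n with a_0 = 1.
Substitute y = x^r sum a_n x^n and match x^{r+n}. The recurrence is
  D(n) a_n + 2 a_{n-1} - 1 a_{n-2} = 0,  where D(n) = (r+n)(r+n-1) + (3/2)(r+n) + (-3/2).
  a_n = [-2 a_{n-1} + 1 a_{n-2}] / D(n).
Since the indicial polynomial factors as (r - r_1)(r - r_2), D(n) = (r_1 + n - r_1)(r_1 + n - r_2) = n(n + 5/2).
Evaluating step by step (a_0 = 1):
  n = 1: D(1) = 1(1 + 5/2) = 7/2; numerator = -2(1) = -2; a_1 = (-2)/(7/2) = -4/7
  n = 2: D(2) = 2(2 + 5/2) = 9; numerator = -2(-4/7) + 1(1) = 15/7; a_2 = (15/7)/(9) = 5/21
  n = 3: D(3) = 3(3 + 5/2) = 33/2; numerator = -2(5/21) + 1(-4/7) = -22/21; a_3 = (-22/21)/(33/2) = -4/63
  n = 4: D(4) = 4(4 + 5/2) = 26; numerator = -2(-4/63) + 1(5/21) = 23/63; a_4 = (23/63)/(26) = 23/1638

r = 1; a_0 = 1; a_1 = -4/7; a_2 = 5/21; a_3 = -4/63; a_4 = 23/1638


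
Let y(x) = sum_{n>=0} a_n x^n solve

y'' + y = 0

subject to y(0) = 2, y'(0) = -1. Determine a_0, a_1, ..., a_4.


Ansatz: y(x) = sum_{n>=0} a_n x^n, so y'(x) = sum_{n>=1} n a_n x^(n-1) and y''(x) = sum_{n>=2} n(n-1) a_n x^(n-2).
Substitute into P(x) y'' + Q(x) y' + R(x) y = 0 with P(x) = 1, Q(x) = 0, R(x) = 1, and match powers of x.
Initial conditions: a_0 = 2, a_1 = -1.
Setting the coefficient of each power of x to zero and solving order by order (substituting the coefficients already found):
  x^0: 2 a_2 + a_0 = 0  ->  2 a_2 = -a_0 = -2  ->  a_2 = -1
  x^1: 6 a_3 + a_1 = 0  ->  6 a_3 = -a_1 = 1  ->  a_3 = 1/6
  x^2: 12 a_4 + a_2 = 0  ->  12 a_4 = -a_2 = 1  ->  a_4 = 1/12
Truncated series: y(x) = 2 - x - x^2 + (1/6) x^3 + (1/12) x^4 + O(x^5).

a_0 = 2; a_1 = -1; a_2 = -1; a_3 = 1/6; a_4 = 1/12


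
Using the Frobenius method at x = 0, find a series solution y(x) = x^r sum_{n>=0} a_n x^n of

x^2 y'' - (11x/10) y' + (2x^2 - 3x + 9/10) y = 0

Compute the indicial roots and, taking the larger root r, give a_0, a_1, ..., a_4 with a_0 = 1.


Write in Frobenius form y'' + (p(x)/x) y' + (q(x)/x^2) y = 0:
  p(x) = -11/10,  q(x) = 2x^2 - 3x + 9/10.
Indicial equation: r(r-1) + (-11/10) r + (9/10) = 0 -> roots r_1 = 3/2, r_2 = 3/5.
Take r = r_1 = 3/2. Let y(x) = x^r sum_{n>=0} a_n x^n with a_0 = 1.
Substitute y = x^r sum a_n x^n and match x^{r+n}. The recurrence is
  D(n) a_n - 3 a_{n-1} + 2 a_{n-2} = 0,  where D(n) = (r+n)(r+n-1) + (-11/10)(r+n) + (9/10).
  a_n = [3 a_{n-1} - 2 a_{n-2}] / D(n).
Since the indicial polynomial factors as (r - r_1)(r - r_2), D(n) = (r_1 + n - r_1)(r_1 + n - r_2) = n(n + 9/10).
Evaluating step by step (a_0 = 1):
  n = 1: D(1) = 1(1 + 9/10) = 19/10; numerator = 3(1) = 3; a_1 = (3)/(19/10) = 30/19
  n = 2: D(2) = 2(2 + 9/10) = 29/5; numerator = 3(30/19) - 2(1) = 52/19; a_2 = (52/19)/(29/5) = 260/551
  n = 3: D(3) = 3(3 + 9/10) = 117/10; numerator = 3(260/551) - 2(30/19) = -960/551; a_3 = (-960/551)/(117/10) = -3200/21489
  n = 4: D(4) = 4(4 + 9/10) = 98/5; numerator = 3(-3200/21489) - 2(260/551) = -9960/7163; a_4 = (-9960/7163)/(98/5) = -24900/350987

r = 3/2; a_0 = 1; a_1 = 30/19; a_2 = 260/551; a_3 = -3200/21489; a_4 = -24900/350987


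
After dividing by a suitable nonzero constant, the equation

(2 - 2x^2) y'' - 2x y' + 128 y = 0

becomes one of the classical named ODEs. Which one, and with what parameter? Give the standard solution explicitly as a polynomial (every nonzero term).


All three coefficients share the factor 2; dividing through by 2 gives  (1 - x^2) y'' - x y' + 64 y = 0.
This matches the Chebyshev equation (1 - x^2) y'' - x y' + n^2 y = 0 (note the -x y' term, not -2x y') with n^2 = 64, so n = 8; the polynomial solution is T_8(x).
With y = sum_k a_k x^k, matching x^k gives (k+2)(k+1) a_{k+2} = (k^2 - n^2) a_k = (k - 8)(k + 8) a_k. The right side vanishes at k = 8, so the series with the parity of 8 terminates at degree 8.
Standard normalization: leading coefficient of T_n is 2^(n-1), so a_8 = 2^7 = 128. Work downward with a_k = (k+1)(k+2) a_{k+2} / ((k - 8)(k + 8)):
  a_6 = (7)(8)(128) / ((6 - 8)(6 + 8)) = 7168/(-28) = -256
  a_4 = (5)(6)(-256) / ((4 - 8)(4 + 8)) = -7680/(-48) = 160
  a_2 = (3)(4)(160) / ((2 - 8)(2 + 8)) = 1920/(-60) = -32
  a_0 = (1)(2)(-32) / ((0 - 8)(0 + 8)) = -64/(-64) = 1
Hence T_8(x) = 128 x^8 - 256 x^6 + 160 x^4 - 32 x^2 + 1.

T_8(x); series = 128 x^8 - 256 x^6 + 160 x^4 - 32 x^2 + 1


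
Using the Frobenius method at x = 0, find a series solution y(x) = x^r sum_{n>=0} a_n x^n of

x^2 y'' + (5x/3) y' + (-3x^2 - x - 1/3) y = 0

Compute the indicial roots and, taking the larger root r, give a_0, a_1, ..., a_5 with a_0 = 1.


Write in Frobenius form y'' + (p(x)/x) y' + (q(x)/x^2) y = 0:
  p(x) = 5/3,  q(x) = -3x^2 - x - 1/3.
Indicial equation: r(r-1) + (5/3) r + (-1/3) = 0 -> roots r_1 = 1/3, r_2 = -1.
Take r = r_1 = 1/3. Let y(x) = x^r sum_{n>=0} a_n x^n with a_0 = 1.
Substitute y = x^r sum a_n x^n and match x^{r+n}. The recurrence is
  D(n) a_n - 1 a_{n-1} - 3 a_{n-2} = 0,  where D(n) = (r+n)(r+n-1) + (5/3)(r+n) + (-1/3).
  a_n = [1 a_{n-1} + 3 a_{n-2}] / D(n).
Since the indicial polynomial factors as (r - r_1)(r - r_2), D(n) = (r_1 + n - r_1)(r_1 + n - r_2) = n(n + 4/3).
Evaluating step by step (a_0 = 1):
  n = 1: D(1) = 1(1 + 4/3) = 7/3; numerator = 1(1) = 1; a_1 = (1)/(7/3) = 3/7
  n = 2: D(2) = 2(2 + 4/3) = 20/3; numerator = 1(3/7) + 3(1) = 24/7; a_2 = (24/7)/(20/3) = 18/35
  n = 3: D(3) = 3(3 + 4/3) = 13; numerator = 1(18/35) + 3(3/7) = 9/5; a_3 = (9/5)/(13) = 9/65
  n = 4: D(4) = 4(4 + 4/3) = 64/3; numerator = 1(9/65) + 3(18/35) = 153/91; a_4 = (153/91)/(64/3) = 459/5824
  n = 5: D(5) = 5(5 + 4/3) = 95/3; numerator = 1(459/5824) + 3(9/65) = 1107/2240; a_5 = (1107/2240)/(95/3) = 3321/212800

r = 1/3; a_0 = 1; a_1 = 3/7; a_2 = 18/35; a_3 = 9/65; a_4 = 459/5824; a_5 = 3321/212800
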